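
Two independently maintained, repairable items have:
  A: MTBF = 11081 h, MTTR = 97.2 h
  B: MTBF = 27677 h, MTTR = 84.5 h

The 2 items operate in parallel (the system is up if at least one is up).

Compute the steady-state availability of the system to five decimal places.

A(A) = MTBF/(MTBF+MTTR) = 11081/(11081+97.2) = 0.991305
A(B) = MTBF/(MTBF+MTTR) = 27677/(27677+84.5) = 0.996956
Parallel availability: 1 − (1 − 0.991305)(1 − 0.996956) = 0.99997

0.99997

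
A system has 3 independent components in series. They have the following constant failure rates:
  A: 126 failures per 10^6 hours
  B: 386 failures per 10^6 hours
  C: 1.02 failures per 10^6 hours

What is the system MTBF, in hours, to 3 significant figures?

Series of exponential components: λ_sys = Σ λ_i
λ_sys = 0.000126 + 0.000386 + 0.00000102 = 5.1302e-04 /h
MTBF = 1 / λ_sys = 1950 h

1950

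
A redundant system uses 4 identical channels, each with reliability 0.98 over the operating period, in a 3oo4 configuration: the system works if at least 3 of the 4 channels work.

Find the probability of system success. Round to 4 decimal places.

R = Σ_{i=3}^{4} C(4,i) p^i (1−p)^{4−i} with p = 0.98
C(4,3)·0.98^3·0.02^1 = 0.075295
C(4,4)·0.98^4·0.02^0 = 0.922368
Sum = 0.9977

0.9977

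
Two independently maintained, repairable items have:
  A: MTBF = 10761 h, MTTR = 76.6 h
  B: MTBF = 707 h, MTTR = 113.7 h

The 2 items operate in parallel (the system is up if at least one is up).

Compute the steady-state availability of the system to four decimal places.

A(A) = MTBF/(MTBF+MTTR) = 10761/(10761+76.6) = 0.992932
A(B) = MTBF/(MTBF+MTTR) = 707/(707+113.7) = 0.861460
Parallel availability: 1 − (1 − 0.992932)(1 − 0.861460) = 0.9990

0.9990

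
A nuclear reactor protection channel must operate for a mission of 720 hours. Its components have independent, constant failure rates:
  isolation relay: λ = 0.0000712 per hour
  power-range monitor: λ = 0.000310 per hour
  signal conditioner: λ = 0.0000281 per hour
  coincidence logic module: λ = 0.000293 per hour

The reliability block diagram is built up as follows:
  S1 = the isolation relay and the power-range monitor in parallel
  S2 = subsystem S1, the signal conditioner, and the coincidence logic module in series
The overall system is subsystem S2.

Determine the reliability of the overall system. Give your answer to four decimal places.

R(isolation relay) = exp(−0.0000712 × 720) = 0.950028
R(power-range monitor) = exp(−0.000310 × 720) = 0.799955
R(signal conditioner) = exp(−0.0000281 × 720) = 0.979971
R(coincidence logic module) = exp(−0.000293 × 720) = 0.809806
Parallel (isolation relay and power-range monitor): 1 − (1 − 0.950028)(1 − 0.799955) = 0.990003
Series ([0.990003], signal conditioner, and coincidence logic module): 0.990003 × 0.979971 × 0.809806 = 0.7857

0.7857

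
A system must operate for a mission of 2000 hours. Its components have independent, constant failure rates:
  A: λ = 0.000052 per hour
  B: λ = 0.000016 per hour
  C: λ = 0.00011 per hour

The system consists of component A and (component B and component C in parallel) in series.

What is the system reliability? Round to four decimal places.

0.8956

R(A) = exp(−0.000052 × 2000) = 0.901225
R(B) = exp(−0.000016 × 2000) = 0.968507
R(C) = exp(−0.00011 × 2000) = 0.802519
Parallel (B and C): 1 − (1 − 0.968507)(1 − 0.802519) = 0.993781
Series (A and [0.993781]): 0.901225 × 0.993781 = 0.8956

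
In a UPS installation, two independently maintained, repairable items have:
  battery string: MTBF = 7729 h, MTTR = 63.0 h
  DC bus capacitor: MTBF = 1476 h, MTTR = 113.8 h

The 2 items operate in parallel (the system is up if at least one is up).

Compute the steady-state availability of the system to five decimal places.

A(battery string) = MTBF/(MTBF+MTTR) = 7729/(7729+63.0) = 0.991915
A(DC bus capacitor) = MTBF/(MTBF+MTTR) = 1476/(1476+113.8) = 0.928419
Parallel availability: 1 − (1 − 0.991915)(1 − 0.928419) = 0.99942

0.99942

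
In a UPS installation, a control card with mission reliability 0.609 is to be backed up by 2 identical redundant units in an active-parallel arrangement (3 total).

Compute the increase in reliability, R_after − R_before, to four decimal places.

0.3312

R_before = 0.609
R_after = 1 − (1 − 0.609)^3 = 0.9402
ΔR = 0.9402 − 0.609 = 0.3312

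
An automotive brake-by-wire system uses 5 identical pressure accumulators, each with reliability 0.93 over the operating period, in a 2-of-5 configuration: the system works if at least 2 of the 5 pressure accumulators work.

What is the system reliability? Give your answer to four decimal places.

R = Σ_{i=2}^{5} C(5,i) p^i (1−p)^{5−i} with p = 0.93
C(5,2)·0.93^2·0.07^3 = 0.002967
C(5,3)·0.93^3·0.07^2 = 0.039413
C(5,4)·0.93^4·0.07^1 = 0.261818
C(5,5)·0.93^5·0.07^0 = 0.695688
Sum = 0.9999

0.9999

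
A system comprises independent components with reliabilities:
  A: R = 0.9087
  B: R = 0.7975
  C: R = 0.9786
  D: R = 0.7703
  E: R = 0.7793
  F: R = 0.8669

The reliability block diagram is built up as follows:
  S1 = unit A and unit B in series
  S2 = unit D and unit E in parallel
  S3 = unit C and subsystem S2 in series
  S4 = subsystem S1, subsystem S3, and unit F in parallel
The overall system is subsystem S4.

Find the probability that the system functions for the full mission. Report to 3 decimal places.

0.997

Series (A and B): 0.90870 × 0.79750 = 0.72469
Parallel (D and E): 1 − (1 − 0.77030)(1 − 0.77930) = 0.94931
Series (C and [0.94931]): 0.97860 × 0.94931 = 0.92899
Parallel ([0.72469], [0.92899], and F): 1 − (1 − 0.72469)(1 − 0.92899)(1 − 0.86690) = 0.997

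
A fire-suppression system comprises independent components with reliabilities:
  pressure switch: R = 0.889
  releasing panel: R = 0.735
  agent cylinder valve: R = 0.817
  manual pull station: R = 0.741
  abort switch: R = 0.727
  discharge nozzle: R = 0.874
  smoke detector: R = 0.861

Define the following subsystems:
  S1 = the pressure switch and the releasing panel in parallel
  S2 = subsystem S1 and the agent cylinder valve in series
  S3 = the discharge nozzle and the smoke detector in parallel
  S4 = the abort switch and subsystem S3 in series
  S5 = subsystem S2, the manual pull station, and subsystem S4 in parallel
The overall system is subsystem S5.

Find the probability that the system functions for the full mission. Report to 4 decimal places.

0.9847

Parallel (pressure switch and releasing panel): 1 − (1 − 0.889000)(1 − 0.735000) = 0.970585
Series ([0.970585] and agent cylinder valve): 0.970585 × 0.817000 = 0.792968
Parallel (discharge nozzle and smoke detector): 1 − (1 − 0.874000)(1 − 0.861000) = 0.982486
Series (abort switch and [0.982486]): 0.727000 × 0.982486 = 0.714267
Parallel ([0.792968], manual pull station, and [0.714267]): 1 − (1 − 0.792968)(1 − 0.741000)(1 − 0.714267) = 0.9847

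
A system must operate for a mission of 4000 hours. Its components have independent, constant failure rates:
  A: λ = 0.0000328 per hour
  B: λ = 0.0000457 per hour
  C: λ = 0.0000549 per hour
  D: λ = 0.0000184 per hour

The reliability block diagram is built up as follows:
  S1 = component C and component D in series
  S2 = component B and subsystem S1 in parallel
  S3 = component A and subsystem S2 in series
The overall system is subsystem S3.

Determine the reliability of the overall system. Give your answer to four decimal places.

R(A) = exp(−0.0000328 × 4000) = 0.877042
R(B) = exp(−0.0000457 × 4000) = 0.832935
R(C) = exp(−0.0000549 × 4000) = 0.802840
R(D) = exp(−0.0000184 × 4000) = 0.929043
Series (C and D): 0.802840 × 0.929043 = 0.745873
Parallel (B and [0.745873]): 1 − (1 − 0.832935)(1 − 0.745873) = 0.957544
Series (A and [0.957544]): 0.877042 × 0.957544 = 0.8398

0.8398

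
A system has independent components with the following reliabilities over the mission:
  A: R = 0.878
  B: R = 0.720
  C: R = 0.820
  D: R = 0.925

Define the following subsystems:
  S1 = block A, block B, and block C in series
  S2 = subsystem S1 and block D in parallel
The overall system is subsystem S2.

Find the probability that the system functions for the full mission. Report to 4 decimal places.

Series (A, B, and C): 0.878000 × 0.720000 × 0.820000 = 0.518371
Parallel ([0.518371] and D): 1 − (1 − 0.518371)(1 − 0.925000) = 0.9639

0.9639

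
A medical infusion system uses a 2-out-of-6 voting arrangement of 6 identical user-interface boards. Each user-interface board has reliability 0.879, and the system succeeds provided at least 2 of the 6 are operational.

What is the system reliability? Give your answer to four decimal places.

R = Σ_{i=2}^{6} C(6,i) p^i (1−p)^{6−i} with p = 0.879
C(6,2)·0.879^2·0.121^4 = 0.002484
C(6,3)·0.879^3·0.121^3 = 0.024063
C(6,4)·0.879^4·0.121^2 = 0.131104
C(6,5)·0.879^5·0.121^1 = 0.380961
C(6,6)·0.879^6·0.121^0 = 0.461247
Sum = 0.9999

0.9999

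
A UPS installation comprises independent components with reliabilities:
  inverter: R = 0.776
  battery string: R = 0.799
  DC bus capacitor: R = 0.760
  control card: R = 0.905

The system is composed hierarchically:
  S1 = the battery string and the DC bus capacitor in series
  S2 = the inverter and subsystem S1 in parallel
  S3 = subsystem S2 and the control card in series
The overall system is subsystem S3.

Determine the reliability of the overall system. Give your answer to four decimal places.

Series (battery string and DC bus capacitor): 0.799000 × 0.760000 = 0.607240
Parallel (inverter and [0.607240]): 1 − (1 − 0.776000)(1 − 0.607240) = 0.912022
Series ([0.912022] and control card): 0.912022 × 0.905000 = 0.8254

0.8254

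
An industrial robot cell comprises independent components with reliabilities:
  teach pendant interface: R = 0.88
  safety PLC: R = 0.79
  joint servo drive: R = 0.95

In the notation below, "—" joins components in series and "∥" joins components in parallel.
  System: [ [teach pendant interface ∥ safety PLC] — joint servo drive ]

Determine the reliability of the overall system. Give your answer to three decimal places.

0.926

Parallel (teach pendant interface and safety PLC): 1 − (1 − 0.88000)(1 − 0.79000) = 0.97480
Series ([0.97480] and joint servo drive): 0.97480 × 0.95000 = 0.926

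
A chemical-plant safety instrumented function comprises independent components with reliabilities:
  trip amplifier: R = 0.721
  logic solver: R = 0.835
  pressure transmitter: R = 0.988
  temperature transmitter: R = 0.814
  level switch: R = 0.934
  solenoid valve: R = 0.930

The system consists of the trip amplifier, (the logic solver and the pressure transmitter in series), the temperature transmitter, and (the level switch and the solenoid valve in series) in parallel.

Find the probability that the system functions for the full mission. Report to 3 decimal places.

0.999

Series (logic solver and pressure transmitter): 0.83500 × 0.98800 = 0.82498
Series (level switch and solenoid valve): 0.93400 × 0.93000 = 0.86862
Parallel (trip amplifier, [0.82498], temperature transmitter, and [0.86862]): 1 − (1 − 0.72100)(1 − 0.82498)(1 − 0.81400)(1 − 0.86862) = 0.999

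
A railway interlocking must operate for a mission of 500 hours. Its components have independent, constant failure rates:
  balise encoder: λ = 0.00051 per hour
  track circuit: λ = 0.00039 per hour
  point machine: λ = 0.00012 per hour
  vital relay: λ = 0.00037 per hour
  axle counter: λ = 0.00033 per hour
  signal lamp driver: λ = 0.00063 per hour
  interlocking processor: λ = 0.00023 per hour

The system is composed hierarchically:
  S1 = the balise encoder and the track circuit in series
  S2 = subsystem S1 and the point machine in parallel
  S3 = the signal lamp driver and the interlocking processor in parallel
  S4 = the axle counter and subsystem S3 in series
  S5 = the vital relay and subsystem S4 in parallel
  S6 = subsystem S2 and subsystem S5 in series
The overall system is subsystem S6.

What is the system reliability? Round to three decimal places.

R(balise encoder) = exp(−0.00051 × 500) = 0.77492
R(track circuit) = exp(−0.00039 × 500) = 0.82283
R(point machine) = exp(−0.00012 × 500) = 0.94176
R(vital relay) = exp(−0.00037 × 500) = 0.83110
R(axle counter) = exp(−0.00033 × 500) = 0.84789
R(signal lamp driver) = exp(−0.00063 × 500) = 0.72979
R(interlocking processor) = exp(−0.00023 × 500) = 0.89137
Series (balise encoder and track circuit): 0.77492 × 0.82283 = 0.63763
Parallel ([0.63763] and point machine): 1 − (1 − 0.63763)(1 − 0.94176) = 0.97890
Parallel (signal lamp driver and interlocking processor): 1 − (1 − 0.72979)(1 − 0.89137) = 0.97065
Series (axle counter and [0.97065]): 0.84789 × 0.97065 = 0.82300
Parallel (vital relay and [0.82300]): 1 − (1 − 0.83110)(1 − 0.82300) = 0.97010
Series ([0.97890] and [0.97010]): 0.97890 × 0.97010 = 0.950

0.950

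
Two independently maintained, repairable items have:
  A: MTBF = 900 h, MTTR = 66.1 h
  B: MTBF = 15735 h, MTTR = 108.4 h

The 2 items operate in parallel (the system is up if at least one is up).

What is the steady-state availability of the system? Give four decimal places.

0.9995

A(A) = MTBF/(MTBF+MTTR) = 900/(900+66.1) = 0.931581
A(B) = MTBF/(MTBF+MTTR) = 15735/(15735+108.4) = 0.993158
Parallel availability: 1 − (1 − 0.931581)(1 − 0.993158) = 0.9995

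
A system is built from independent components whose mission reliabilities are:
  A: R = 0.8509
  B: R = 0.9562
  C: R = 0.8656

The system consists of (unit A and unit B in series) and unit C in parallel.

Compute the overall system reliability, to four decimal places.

0.9750

Series (A and B): 0.850900 × 0.956200 = 0.813631
Parallel ([0.813631] and C): 1 − (1 − 0.813631)(1 − 0.865600) = 0.9750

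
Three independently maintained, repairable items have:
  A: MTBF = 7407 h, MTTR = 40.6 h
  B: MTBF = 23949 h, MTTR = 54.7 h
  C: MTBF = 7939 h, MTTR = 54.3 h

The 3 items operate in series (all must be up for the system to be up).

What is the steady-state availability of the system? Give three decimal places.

A(A) = MTBF/(MTBF+MTTR) = 7407/(7407+40.6) = 0.994549
A(B) = MTBF/(MTBF+MTTR) = 23949/(23949+54.7) = 0.997721
A(C) = MTBF/(MTBF+MTTR) = 7939/(7939+54.3) = 0.993207
Series availability: 0.994549 × 0.997721 × 0.993207 = 0.986

0.986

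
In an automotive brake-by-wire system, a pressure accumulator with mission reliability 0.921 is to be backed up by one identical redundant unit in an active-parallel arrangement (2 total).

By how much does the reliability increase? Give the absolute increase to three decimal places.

R_before = 0.921
R_after = 1 − (1 − 0.921)^2 = 0.994
ΔR = 0.994 − 0.921 = 0.073

0.073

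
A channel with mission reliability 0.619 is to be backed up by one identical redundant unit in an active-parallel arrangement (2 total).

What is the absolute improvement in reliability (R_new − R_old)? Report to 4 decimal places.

0.2358

R_before = 0.619
R_after = 1 − (1 − 0.619)^2 = 0.8548
ΔR = 0.8548 − 0.619 = 0.2358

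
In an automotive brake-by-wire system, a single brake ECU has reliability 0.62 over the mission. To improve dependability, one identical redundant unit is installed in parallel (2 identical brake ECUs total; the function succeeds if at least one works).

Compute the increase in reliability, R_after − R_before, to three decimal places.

0.236

R_before = 0.62
R_after = 1 − (1 − 0.62)^2 = 0.856
ΔR = 0.856 − 0.62 = 0.236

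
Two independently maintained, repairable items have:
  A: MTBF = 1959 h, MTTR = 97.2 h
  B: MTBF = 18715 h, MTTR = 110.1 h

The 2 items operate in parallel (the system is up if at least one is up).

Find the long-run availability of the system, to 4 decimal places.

0.9997

A(A) = MTBF/(MTBF+MTTR) = 1959/(1959+97.2) = 0.952728
A(B) = MTBF/(MTBF+MTTR) = 18715/(18715+110.1) = 0.994151
Parallel availability: 1 − (1 − 0.952728)(1 − 0.994151) = 0.9997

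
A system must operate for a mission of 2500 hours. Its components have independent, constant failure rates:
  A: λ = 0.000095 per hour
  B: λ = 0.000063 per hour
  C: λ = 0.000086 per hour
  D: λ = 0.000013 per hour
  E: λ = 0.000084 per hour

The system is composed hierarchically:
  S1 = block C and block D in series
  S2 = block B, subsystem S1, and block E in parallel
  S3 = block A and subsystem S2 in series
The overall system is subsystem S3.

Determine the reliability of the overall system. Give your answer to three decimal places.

R(A) = exp(−0.000095 × 2500) = 0.78860
R(B) = exp(−0.000063 × 2500) = 0.85428
R(C) = exp(−0.000086 × 2500) = 0.80654
R(D) = exp(−0.000013 × 2500) = 0.96802
R(E) = exp(−0.000084 × 2500) = 0.81058
Series (C and D): 0.80654 × 0.96802 = 0.78075
Parallel (B, [0.78075], and E): 1 − (1 − 0.85428)(1 − 0.78075)(1 − 0.81058) = 0.99395
Series (A and [0.99395]): 0.78860 × 0.99395 = 0.784

0.784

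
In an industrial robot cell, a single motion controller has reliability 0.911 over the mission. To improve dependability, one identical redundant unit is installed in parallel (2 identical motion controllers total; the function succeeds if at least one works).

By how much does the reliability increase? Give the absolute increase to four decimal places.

R_before = 0.911
R_after = 1 − (1 − 0.911)^2 = 0.9921
ΔR = 0.9921 − 0.911 = 0.0811

0.0811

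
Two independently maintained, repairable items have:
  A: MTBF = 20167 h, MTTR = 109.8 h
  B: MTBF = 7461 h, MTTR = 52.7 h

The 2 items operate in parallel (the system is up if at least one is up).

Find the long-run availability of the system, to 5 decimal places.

0.99996

A(A) = MTBF/(MTBF+MTTR) = 20167/(20167+109.8) = 0.994585
A(B) = MTBF/(MTBF+MTTR) = 7461/(7461+52.7) = 0.992986
Parallel availability: 1 − (1 − 0.994585)(1 − 0.992986) = 0.99996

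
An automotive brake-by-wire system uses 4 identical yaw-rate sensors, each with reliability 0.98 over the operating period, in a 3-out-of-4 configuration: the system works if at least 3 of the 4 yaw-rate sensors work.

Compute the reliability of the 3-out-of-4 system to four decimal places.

R = Σ_{i=3}^{4} C(4,i) p^i (1−p)^{4−i} with p = 0.98
C(4,3)·0.98^3·0.02^1 = 0.075295
C(4,4)·0.98^4·0.02^0 = 0.922368
Sum = 0.9977

0.9977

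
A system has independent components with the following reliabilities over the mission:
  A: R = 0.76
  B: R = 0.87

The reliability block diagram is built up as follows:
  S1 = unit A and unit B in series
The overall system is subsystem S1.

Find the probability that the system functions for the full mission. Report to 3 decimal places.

0.661

Series (A and B): 0.76000 × 0.87000 = 0.661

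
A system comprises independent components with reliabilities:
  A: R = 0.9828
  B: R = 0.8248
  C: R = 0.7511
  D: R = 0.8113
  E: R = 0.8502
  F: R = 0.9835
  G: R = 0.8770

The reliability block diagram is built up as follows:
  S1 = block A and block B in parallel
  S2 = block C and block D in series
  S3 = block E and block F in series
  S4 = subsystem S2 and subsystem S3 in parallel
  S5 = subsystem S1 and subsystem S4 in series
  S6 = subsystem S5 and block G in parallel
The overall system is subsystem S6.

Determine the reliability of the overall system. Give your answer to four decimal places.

Parallel (A and B): 1 − (1 − 0.982800)(1 − 0.824800) = 0.996987
Series (C and D): 0.751100 × 0.811300 = 0.609367
Series (E and F): 0.850200 × 0.983500 = 0.836172
Parallel ([0.609367] and [0.836172]): 1 − (1 − 0.609367)(1 − 0.836172) = 0.936003
Series ([0.996987] and [0.936003]): 0.996987 × 0.936003 = 0.933183
Parallel ([0.933183] and G): 1 − (1 − 0.933183)(1 − 0.877000) = 0.9918

0.9918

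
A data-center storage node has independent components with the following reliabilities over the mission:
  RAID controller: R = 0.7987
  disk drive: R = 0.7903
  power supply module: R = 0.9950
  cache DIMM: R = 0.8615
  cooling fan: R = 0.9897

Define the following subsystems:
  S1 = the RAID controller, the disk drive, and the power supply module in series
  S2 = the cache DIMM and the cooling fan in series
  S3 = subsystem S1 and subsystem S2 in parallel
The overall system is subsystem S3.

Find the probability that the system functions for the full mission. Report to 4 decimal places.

Series (RAID controller, disk drive, and power supply module): 0.798700 × 0.790300 × 0.995000 = 0.628057
Series (cache DIMM and cooling fan): 0.861500 × 0.989700 = 0.852627
Parallel ([0.628057] and [0.852627]): 1 − (1 − 0.628057)(1 − 0.852627) = 0.9452

0.9452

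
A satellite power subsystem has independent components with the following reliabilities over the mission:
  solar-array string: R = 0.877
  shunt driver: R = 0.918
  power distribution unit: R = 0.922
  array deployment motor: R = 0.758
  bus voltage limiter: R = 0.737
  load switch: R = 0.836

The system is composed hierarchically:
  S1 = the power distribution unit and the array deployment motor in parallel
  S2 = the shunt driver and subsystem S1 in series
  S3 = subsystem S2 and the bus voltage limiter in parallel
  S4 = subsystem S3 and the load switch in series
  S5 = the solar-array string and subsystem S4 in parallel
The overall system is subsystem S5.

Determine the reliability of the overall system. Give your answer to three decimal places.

Parallel (power distribution unit and array deployment motor): 1 − (1 − 0.92200)(1 − 0.75800) = 0.98112
Series (shunt driver and [0.98112]): 0.91800 × 0.98112 = 0.90067
Parallel ([0.90067] and bus voltage limiter): 1 − (1 − 0.90067)(1 − 0.73700) = 0.97388
Series ([0.97388] and load switch): 0.97388 × 0.83600 = 0.81416
Parallel (solar-array string and [0.81416]): 1 − (1 − 0.87700)(1 − 0.81416) = 0.977

0.977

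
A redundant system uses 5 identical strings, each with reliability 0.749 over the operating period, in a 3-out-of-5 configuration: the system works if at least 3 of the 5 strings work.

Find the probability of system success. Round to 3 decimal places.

R = Σ_{i=3}^{5} C(5,i) p^i (1−p)^{5−i} with p = 0.749
C(5,3)·0.749^3·0.251^2 = 0.26472
C(5,4)·0.749^4·0.251^1 = 0.39498
C(5,5)·0.749^5·0.251^0 = 0.23573
Sum = 0.895

0.895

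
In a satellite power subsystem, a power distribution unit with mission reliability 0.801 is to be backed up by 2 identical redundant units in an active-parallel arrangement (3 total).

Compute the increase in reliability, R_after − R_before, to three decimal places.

R_before = 0.801
R_after = 1 − (1 − 0.801)^3 = 0.992
ΔR = 0.992 − 0.801 = 0.191

0.191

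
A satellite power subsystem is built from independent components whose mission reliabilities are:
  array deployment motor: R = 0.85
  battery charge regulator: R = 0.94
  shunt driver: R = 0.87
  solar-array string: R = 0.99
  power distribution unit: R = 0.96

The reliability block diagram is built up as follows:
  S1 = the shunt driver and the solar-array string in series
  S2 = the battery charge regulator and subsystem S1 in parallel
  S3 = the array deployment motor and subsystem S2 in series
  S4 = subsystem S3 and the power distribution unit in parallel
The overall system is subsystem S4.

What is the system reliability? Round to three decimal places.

Series (shunt driver and solar-array string): 0.87000 × 0.99000 = 0.86130
Parallel (battery charge regulator and [0.86130]): 1 − (1 − 0.94000)(1 − 0.86130) = 0.99168
Series (array deployment motor and [0.99168]): 0.85000 × 0.99168 = 0.84293
Parallel ([0.84293] and power distribution unit): 1 − (1 − 0.84293)(1 − 0.96000) = 0.994

0.994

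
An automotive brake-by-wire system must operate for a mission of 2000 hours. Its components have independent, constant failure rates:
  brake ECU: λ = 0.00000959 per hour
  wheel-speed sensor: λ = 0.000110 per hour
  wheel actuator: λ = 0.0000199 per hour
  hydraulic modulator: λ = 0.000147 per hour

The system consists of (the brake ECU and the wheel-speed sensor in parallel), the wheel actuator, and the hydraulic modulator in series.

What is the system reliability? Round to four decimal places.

0.7135

R(brake ECU) = exp(−0.00000959 × 2000) = 0.981003
R(wheel-speed sensor) = exp(−0.000110 × 2000) = 0.802519
R(wheel actuator) = exp(−0.0000199 × 2000) = 0.960982
R(hydraulic modulator) = exp(−0.000147 × 2000) = 0.745276
Parallel (brake ECU and wheel-speed sensor): 1 − (1 − 0.981003)(1 − 0.802519) = 0.996248
Series ([0.996248], wheel actuator, and hydraulic modulator): 0.996248 × 0.960982 × 0.745276 = 0.7135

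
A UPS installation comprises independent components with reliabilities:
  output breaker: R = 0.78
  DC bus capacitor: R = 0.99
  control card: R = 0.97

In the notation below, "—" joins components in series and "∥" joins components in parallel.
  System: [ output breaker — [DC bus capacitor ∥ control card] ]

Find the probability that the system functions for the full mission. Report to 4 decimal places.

Parallel (DC bus capacitor and control card): 1 − (1 − 0.990000)(1 − 0.970000) = 0.999700
Series (output breaker and [0.999700]): 0.780000 × 0.999700 = 0.7798

0.7798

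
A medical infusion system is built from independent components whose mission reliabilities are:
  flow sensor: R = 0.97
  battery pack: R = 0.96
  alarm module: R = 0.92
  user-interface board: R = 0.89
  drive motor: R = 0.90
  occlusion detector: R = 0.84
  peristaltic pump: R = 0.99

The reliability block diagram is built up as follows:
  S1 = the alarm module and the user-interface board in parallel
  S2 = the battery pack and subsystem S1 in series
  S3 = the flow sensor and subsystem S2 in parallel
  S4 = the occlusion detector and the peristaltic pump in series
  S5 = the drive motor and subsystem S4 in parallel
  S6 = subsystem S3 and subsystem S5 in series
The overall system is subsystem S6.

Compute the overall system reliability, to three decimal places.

0.982

Parallel (alarm module and user-interface board): 1 − (1 − 0.92000)(1 − 0.89000) = 0.99120
Series (battery pack and [0.99120]): 0.96000 × 0.99120 = 0.95155
Parallel (flow sensor and [0.95155]): 1 − (1 − 0.97000)(1 − 0.95155) = 0.99855
Series (occlusion detector and peristaltic pump): 0.84000 × 0.99000 = 0.83160
Parallel (drive motor and [0.83160]): 1 − (1 − 0.90000)(1 − 0.83160) = 0.98316
Series ([0.99855] and [0.98316]): 0.99855 × 0.98316 = 0.982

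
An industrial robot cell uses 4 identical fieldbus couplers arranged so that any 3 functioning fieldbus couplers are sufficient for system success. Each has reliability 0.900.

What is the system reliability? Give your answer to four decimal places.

0.9477

R = Σ_{i=3}^{4} C(4,i) p^i (1−p)^{4−i} with p = 0.900
C(4,3)·0.900^3·0.100^1 = 0.291600
C(4,4)·0.900^4·0.100^0 = 0.656100
Sum = 0.9477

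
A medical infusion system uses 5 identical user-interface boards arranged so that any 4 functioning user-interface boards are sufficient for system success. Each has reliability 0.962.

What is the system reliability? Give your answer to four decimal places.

0.9866

R = Σ_{i=4}^{5} C(5,i) p^i (1−p)^{5−i} with p = 0.962
C(5,4)·0.962^4·0.038^1 = 0.162725
C(5,5)·0.962^5·0.038^0 = 0.823902
Sum = 0.9866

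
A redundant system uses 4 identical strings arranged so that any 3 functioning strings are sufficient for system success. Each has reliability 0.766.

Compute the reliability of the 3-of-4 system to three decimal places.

0.765

R = Σ_{i=3}^{4} C(4,i) p^i (1−p)^{4−i} with p = 0.766
C(4,3)·0.766^3·0.234^1 = 0.42069
C(4,4)·0.766^4·0.234^0 = 0.34428
Sum = 0.765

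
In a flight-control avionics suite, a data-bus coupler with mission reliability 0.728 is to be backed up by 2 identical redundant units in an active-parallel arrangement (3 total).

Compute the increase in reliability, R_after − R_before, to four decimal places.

R_before = 0.728
R_after = 1 − (1 − 0.728)^3 = 0.9799
ΔR = 0.9799 − 0.728 = 0.2519

0.2519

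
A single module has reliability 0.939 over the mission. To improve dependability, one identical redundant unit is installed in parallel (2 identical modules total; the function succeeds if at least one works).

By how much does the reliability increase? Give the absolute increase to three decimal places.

0.057

R_before = 0.939
R_after = 1 − (1 − 0.939)^2 = 0.996
ΔR = 0.996 − 0.939 = 0.057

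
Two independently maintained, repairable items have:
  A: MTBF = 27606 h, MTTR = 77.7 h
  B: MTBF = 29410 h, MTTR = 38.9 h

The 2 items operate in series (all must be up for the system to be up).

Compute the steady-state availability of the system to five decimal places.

A(A) = MTBF/(MTBF+MTTR) = 27606/(27606+77.7) = 0.997193
A(B) = MTBF/(MTBF+MTTR) = 29410/(29410+38.9) = 0.998679
Series availability: 0.997193 × 0.998679 = 0.99588

0.99588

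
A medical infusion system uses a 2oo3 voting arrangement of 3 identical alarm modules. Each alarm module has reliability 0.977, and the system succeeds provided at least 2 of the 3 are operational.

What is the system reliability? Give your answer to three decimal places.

R = Σ_{i=2}^{3} C(3,i) p^i (1−p)^{3−i} with p = 0.977
C(3,2)·0.977^2·0.023^1 = 0.06586
C(3,3)·0.977^3·0.023^0 = 0.93257
Sum = 0.998

0.998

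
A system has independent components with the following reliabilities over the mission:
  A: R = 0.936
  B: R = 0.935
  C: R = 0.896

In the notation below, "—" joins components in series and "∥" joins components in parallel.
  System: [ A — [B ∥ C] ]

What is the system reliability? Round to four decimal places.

Parallel (B and C): 1 − (1 − 0.935000)(1 − 0.896000) = 0.993240
Series (A and [0.993240]): 0.936000 × 0.993240 = 0.9297

0.9297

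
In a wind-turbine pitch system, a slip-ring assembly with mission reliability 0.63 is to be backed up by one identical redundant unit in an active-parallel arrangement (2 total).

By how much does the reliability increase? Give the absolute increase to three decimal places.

0.233

R_before = 0.63
R_after = 1 − (1 − 0.63)^2 = 0.863
ΔR = 0.863 − 0.63 = 0.233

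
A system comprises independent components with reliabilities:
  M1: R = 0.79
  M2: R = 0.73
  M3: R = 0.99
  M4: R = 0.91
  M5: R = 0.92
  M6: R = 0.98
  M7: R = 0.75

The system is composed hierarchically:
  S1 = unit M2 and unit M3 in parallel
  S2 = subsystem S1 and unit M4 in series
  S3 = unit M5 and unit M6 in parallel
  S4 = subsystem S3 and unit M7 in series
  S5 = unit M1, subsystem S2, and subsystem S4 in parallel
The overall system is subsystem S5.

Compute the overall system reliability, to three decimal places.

0.995

Parallel (M2 and M3): 1 − (1 − 0.73000)(1 − 0.99000) = 0.99730
Series ([0.99730] and M4): 0.99730 × 0.91000 = 0.90754
Parallel (M5 and M6): 1 − (1 − 0.92000)(1 − 0.98000) = 0.99840
Series ([0.99840] and M7): 0.99840 × 0.75000 = 0.74880
Parallel (M1, [0.90754], and [0.74880]): 1 − (1 − 0.79000)(1 − 0.90754)(1 − 0.74880) = 0.995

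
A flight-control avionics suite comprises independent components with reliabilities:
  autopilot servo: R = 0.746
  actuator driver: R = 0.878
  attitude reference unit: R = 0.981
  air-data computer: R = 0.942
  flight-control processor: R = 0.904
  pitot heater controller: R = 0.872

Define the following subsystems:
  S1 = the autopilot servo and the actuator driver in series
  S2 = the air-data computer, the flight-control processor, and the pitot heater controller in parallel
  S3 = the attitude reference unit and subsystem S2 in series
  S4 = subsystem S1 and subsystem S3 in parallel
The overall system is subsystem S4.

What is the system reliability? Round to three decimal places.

0.993

Series (autopilot servo and actuator driver): 0.74600 × 0.87800 = 0.65499
Parallel (air-data computer, flight-control processor, and pitot heater controller): 1 − (1 − 0.94200)(1 − 0.90400)(1 − 0.87200) = 0.99929
Series (attitude reference unit and [0.99929]): 0.98100 × 0.99929 = 0.98030
Parallel ([0.65499] and [0.98030]): 1 − (1 − 0.65499)(1 − 0.98030) = 0.993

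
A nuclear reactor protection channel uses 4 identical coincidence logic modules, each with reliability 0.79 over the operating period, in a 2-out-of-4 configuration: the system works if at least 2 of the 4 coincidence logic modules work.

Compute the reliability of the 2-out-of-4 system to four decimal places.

0.9688

R = Σ_{i=2}^{4} C(4,i) p^i (1−p)^{4−i} with p = 0.79
C(4,2)·0.79^2·0.21^2 = 0.165137
C(4,3)·0.79^3·0.21^1 = 0.414153
C(4,4)·0.79^4·0.21^0 = 0.389501
Sum = 0.9688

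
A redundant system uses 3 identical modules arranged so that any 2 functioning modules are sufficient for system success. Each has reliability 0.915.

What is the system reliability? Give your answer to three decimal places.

0.980

R = Σ_{i=2}^{3} C(3,i) p^i (1−p)^{3−i} with p = 0.915
C(3,2)·0.915^2·0.085^1 = 0.21349
C(3,3)·0.915^3·0.085^0 = 0.76606
Sum = 0.980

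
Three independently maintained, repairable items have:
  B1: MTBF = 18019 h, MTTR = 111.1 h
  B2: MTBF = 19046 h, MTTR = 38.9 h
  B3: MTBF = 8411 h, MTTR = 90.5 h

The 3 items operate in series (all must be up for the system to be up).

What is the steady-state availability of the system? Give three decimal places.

A(B1) = MTBF/(MTBF+MTTR) = 18019/(18019+111.1) = 0.993872
A(B2) = MTBF/(MTBF+MTTR) = 19046/(19046+38.9) = 0.997962
A(B3) = MTBF/(MTBF+MTTR) = 8411/(8411+90.5) = 0.989355
Series availability: 0.993872 × 0.997962 × 0.989355 = 0.981

0.981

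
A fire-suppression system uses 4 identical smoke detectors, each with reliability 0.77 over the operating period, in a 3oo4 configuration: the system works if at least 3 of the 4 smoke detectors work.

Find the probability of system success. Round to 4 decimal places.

R = Σ_{i=3}^{4} C(4,i) p^i (1−p)^{4−i} with p = 0.77
C(4,3)·0.77^3·0.23^1 = 0.420010
C(4,4)·0.77^4·0.23^0 = 0.351530
Sum = 0.7715

0.7715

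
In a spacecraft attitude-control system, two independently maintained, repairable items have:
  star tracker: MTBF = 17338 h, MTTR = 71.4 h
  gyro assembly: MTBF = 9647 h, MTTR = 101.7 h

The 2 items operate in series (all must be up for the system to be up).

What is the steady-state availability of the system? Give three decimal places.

A(star tracker) = MTBF/(MTBF+MTTR) = 17338/(17338+71.4) = 0.995899
A(gyro assembly) = MTBF/(MTBF+MTTR) = 9647/(9647+101.7) = 0.989568
Series availability: 0.995899 × 0.989568 = 0.986

0.986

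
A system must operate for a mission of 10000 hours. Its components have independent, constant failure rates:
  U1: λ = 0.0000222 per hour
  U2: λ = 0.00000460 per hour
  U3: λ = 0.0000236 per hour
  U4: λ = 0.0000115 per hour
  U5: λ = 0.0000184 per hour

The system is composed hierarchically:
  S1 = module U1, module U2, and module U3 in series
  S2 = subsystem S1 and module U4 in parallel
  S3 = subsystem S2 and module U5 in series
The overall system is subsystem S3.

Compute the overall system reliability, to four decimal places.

R(U1) = exp(−0.0000222 × 10000) = 0.800915
R(U2) = exp(−0.00000460 × 10000) = 0.955042
R(U3) = exp(−0.0000236 × 10000) = 0.789781
R(U4) = exp(−0.0000115 × 10000) = 0.891366
R(U5) = exp(−0.0000184 × 10000) = 0.831936
Series (U1, U2, and U3): 0.800915 × 0.955042 × 0.789781 = 0.604109
Parallel ([0.604109] and U4): 1 − (1 − 0.604109)(1 − 0.891366) = 0.956993
Series ([0.956993] and U5): 0.956993 × 0.831936 = 0.7962

0.7962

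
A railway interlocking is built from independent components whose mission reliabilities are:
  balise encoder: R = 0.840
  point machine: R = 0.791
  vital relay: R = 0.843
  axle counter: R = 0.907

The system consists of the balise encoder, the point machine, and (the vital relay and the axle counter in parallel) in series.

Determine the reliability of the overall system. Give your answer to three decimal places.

Parallel (vital relay and axle counter): 1 − (1 − 0.84300)(1 − 0.90700) = 0.98540
Series (balise encoder, point machine, and [0.98540]): 0.84000 × 0.79100 × 0.98540 = 0.655

0.655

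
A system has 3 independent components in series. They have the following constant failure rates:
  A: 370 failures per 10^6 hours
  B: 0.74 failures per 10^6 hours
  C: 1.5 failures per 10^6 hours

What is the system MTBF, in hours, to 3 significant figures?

2690

Series of exponential components: λ_sys = Σ λ_i
λ_sys = 0.00037 + 0.00000074 + 0.0000015 = 3.7224e-04 /h
MTBF = 1 / λ_sys = 2690 h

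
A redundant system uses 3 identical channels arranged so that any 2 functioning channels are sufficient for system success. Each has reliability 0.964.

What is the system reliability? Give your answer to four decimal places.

R = Σ_{i=2}^{3} C(3,i) p^i (1−p)^{3−i} with p = 0.964
C(3,2)·0.964^2·0.036^1 = 0.100364
C(3,3)·0.964^3·0.036^0 = 0.895841
Sum = 0.9962

0.9962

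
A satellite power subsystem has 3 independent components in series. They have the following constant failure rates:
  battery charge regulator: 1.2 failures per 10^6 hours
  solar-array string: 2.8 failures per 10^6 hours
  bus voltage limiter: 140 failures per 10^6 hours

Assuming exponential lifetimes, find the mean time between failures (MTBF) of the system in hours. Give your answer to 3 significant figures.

6940

Series of exponential components: λ_sys = Σ λ_i
λ_sys = 0.0000012 + 0.0000028 + 0.00014 = 1.4400e-04 /h
MTBF = 1 / λ_sys = 6940 h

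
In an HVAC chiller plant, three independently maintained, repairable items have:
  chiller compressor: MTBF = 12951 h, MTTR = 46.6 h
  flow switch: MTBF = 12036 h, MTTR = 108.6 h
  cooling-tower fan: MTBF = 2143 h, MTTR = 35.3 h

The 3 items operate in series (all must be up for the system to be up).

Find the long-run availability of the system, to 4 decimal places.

0.9715

A(chiller compressor) = MTBF/(MTBF+MTTR) = 12951/(12951+46.6) = 0.996415
A(flow switch) = MTBF/(MTBF+MTTR) = 12036/(12036+108.6) = 0.991058
A(cooling-tower fan) = MTBF/(MTBF+MTTR) = 2143/(2143+35.3) = 0.983795
Series availability: 0.996415 × 0.991058 × 0.983795 = 0.9715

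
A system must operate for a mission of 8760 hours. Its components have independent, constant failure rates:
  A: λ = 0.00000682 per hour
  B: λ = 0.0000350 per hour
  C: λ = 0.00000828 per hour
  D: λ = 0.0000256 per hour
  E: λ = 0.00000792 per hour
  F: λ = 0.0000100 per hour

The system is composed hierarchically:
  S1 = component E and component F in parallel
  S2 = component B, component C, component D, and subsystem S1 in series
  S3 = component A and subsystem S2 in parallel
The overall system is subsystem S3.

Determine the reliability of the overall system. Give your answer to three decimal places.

0.974

R(A) = exp(−0.00000682 × 8760) = 0.94201
R(B) = exp(−0.0000350 × 8760) = 0.73594
R(C) = exp(−0.00000828 × 8760) = 0.93004
R(D) = exp(−0.0000256 × 8760) = 0.79911
R(E) = exp(−0.00000792 × 8760) = 0.93297
R(F) = exp(−0.0000100 × 8760) = 0.91613
Parallel (E and F): 1 − (1 − 0.93297)(1 − 0.91613) = 0.99438
Series (B, C, D, and [0.99438]): 0.73594 × 0.93004 × 0.79911 × 0.99438 = 0.54388
Parallel (A and [0.54388]): 1 − (1 − 0.94201)(1 − 0.54388) = 0.974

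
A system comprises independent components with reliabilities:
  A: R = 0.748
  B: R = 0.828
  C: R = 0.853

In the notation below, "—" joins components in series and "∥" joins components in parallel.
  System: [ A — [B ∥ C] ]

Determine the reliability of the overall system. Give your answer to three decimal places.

Parallel (B and C): 1 − (1 − 0.82800)(1 − 0.85300) = 0.97472
Series (A and [0.97472]): 0.74800 × 0.97472 = 0.729

0.729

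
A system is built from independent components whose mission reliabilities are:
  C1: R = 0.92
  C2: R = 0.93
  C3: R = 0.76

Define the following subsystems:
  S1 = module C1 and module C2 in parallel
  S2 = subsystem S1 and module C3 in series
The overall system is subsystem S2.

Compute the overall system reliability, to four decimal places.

Parallel (C1 and C2): 1 − (1 − 0.920000)(1 − 0.930000) = 0.994400
Series ([0.994400] and C3): 0.994400 × 0.760000 = 0.7557

0.7557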